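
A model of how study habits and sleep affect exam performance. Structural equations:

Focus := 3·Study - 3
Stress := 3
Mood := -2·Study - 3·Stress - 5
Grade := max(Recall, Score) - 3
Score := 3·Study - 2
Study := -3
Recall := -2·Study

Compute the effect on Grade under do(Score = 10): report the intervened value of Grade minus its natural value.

The intervention breaks the incoming arrows to Score: Score := 3·Study - 2 no longer applies, and Score = 10.
Recall = -2·Study  [with Study=-3]  = 6
Grade = max(Recall, Score) - 3  [with Recall=6, Score=10]  = 7
Without intervention: Score = 3·Study - 2  [with Study=-3]  = -11; Recall = -2·Study  [with Study=-3]  = 6; Grade = max(Recall, Score) - 3  [with Recall=6, Score=-11]  = 3.
Change = 7 − 3 = 4.

4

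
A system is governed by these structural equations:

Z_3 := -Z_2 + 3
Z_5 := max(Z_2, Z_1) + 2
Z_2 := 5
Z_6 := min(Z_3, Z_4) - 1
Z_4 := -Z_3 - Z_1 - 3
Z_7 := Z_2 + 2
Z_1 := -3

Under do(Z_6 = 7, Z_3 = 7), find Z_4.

Under do(Z_6 = 7, Z_3 = 7), each intervened variable's structural equation is replaced by its fixed value.
Z_4 = -Z_3 - Z_1 - 3  [with Z_3=7, Z_1=-3]  = -7

-7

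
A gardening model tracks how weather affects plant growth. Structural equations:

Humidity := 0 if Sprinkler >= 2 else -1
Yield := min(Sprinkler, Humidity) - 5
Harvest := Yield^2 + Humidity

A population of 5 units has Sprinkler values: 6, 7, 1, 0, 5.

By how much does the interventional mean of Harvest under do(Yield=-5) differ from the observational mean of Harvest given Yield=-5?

-0.4

do(Yield=-5) breaks Yield's dependence on Sprinkler. With Yield=-5 fixed, Harvest across the units is 25, 25, 24, 24, 25, mean 24.6.
Observing Yield=-5 restricts to units where Yield's equation naturally yields -5: Sprinkler ∈ {6, 7, 5}. In that subpopulation Harvest = 25, 25, 25, mean 25.
Difference = 24.6 − 25 = -0.4.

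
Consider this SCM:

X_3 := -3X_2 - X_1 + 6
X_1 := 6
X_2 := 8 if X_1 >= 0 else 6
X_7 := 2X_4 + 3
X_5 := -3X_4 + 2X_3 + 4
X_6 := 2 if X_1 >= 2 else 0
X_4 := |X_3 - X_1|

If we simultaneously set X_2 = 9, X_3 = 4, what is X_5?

Under do(X_2 = 9, X_3 = 4), each intervened variable's structural equation is replaced by its fixed value.
X_4 = |X_3 - X_1|  [with X_3=4, X_1=6]  = 2
X_5 = -3X_4 + 2X_3 + 4  [with X_4=2, X_3=4]  = 6

6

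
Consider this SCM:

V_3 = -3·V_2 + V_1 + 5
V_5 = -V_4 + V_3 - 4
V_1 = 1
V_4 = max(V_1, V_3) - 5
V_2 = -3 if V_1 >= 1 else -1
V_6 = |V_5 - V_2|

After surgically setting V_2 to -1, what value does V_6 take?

Under do(V_2=-1), the mechanism V_2 = -3 if V_1 >= 1 else -1 is discarded; V_2 is fixed at -1.
V_3 = -3·V_2 + V_1 + 5  [with V_2=-1, V_1=1]  = 9
V_4 = max(V_1, V_3) - 5  [with V_1=1, V_3=9]  = 4
V_5 = -V_4 + V_3 - 4  [with V_4=4, V_3=9]  = 1
V_6 = |V_5 - V_2|  [with V_5=1, V_2=-1]  = 2

2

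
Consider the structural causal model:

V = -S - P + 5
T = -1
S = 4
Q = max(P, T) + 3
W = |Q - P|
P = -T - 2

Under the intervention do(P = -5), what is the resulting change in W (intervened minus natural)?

4

The intervention breaks the incoming arrows to P: P = -T - 2 no longer applies, and P = -5.
Q = max(P, T) + 3  [with P=-5, T=-1]  = 2
W = |Q - P|  [with Q=2, P=-5]  = 7
Without intervention: P = -T - 2  [with T=-1]  = -1; Q = max(P, T) + 3  [with P=-1, T=-1]  = 2; W = |Q - P|  [with Q=2, P=-1]  = 3.
Change = 7 − 3 = 4.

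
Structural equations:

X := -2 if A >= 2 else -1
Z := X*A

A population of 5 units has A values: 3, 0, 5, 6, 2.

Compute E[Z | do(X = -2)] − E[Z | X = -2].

1.6

Every unit gets X=-2 under the intervention. Z values become -6, 0, -10, -12, -4; E[Z|do(X=-2)] = -6.4.
Conditioning on X=-2 selects the 4 unit(s) with A ∈ {3, 5, 6, 2}. Their Z values: -6, -10, -12, -4. Mean = -8.
Difference = -6.4 − (-8) = 1.6.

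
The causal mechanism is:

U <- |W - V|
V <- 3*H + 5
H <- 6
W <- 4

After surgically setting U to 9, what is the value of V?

23

Under do(U=9), the mechanism U <- |W - V| is discarded; U is fixed at 9.
Since V is not a descendant of the intervened variable, it is unaffected.
V = 3*H + 5  [with H=6]  = 23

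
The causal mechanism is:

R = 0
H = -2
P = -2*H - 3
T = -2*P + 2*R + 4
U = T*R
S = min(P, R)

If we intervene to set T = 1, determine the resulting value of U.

Intervening sets T = 1 and removes its equation (T = -2*P + 2*R + 4).
U = T*R  [with T=1, R=0]  = 0

0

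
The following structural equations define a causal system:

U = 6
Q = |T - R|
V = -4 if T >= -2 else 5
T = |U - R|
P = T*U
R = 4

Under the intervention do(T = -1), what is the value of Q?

The intervention breaks the incoming arrows to T: T = |U - R| no longer applies, and T = -1.
Q = |T - R|  [with T=-1, R=4]  = 5

5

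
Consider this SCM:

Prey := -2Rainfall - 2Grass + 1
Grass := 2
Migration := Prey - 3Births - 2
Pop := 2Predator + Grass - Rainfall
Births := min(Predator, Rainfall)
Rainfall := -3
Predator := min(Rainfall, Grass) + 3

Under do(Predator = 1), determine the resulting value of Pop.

7

The intervention breaks the incoming arrows to Predator: Predator := min(Rainfall, Grass) + 3 no longer applies, and Predator = 1.
Pop = 2Predator + Grass - Rainfall  [with Predator=1, Grass=2, Rainfall=-3]  = 7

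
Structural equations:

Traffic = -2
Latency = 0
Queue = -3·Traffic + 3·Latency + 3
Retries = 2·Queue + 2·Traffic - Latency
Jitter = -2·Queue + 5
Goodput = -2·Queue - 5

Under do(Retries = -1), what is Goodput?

Under do(Retries=-1), the mechanism Retries = 2·Queue + 2·Traffic - Latency is discarded; Retries is fixed at -1.
Since Goodput is not a descendant of the intervened variable, it is unaffected.
Queue = -3·Traffic + 3·Latency + 3  [with Traffic=-2, Latency=0]  = 9
Goodput = -2·Queue - 5  [with Queue=9]  = -23

-23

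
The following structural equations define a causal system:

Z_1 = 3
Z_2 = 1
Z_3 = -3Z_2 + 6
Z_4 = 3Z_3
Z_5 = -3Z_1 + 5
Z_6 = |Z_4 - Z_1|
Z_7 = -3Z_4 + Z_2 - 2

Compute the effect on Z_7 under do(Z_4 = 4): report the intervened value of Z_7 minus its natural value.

The intervention breaks the incoming arrows to Z_4: Z_4 = 3Z_3 no longer applies, and Z_4 = 4.
Z_7 = -3Z_4 + Z_2 - 2  [with Z_4=4, Z_2=1]  = -13
Without intervention: Z_3 = -3Z_2 + 6  [with Z_2=1]  = 3; Z_4 = 3Z_3  [with Z_3=3]  = 9; Z_7 = -3Z_4 + Z_2 - 2  [with Z_4=9, Z_2=1]  = -28.
Change = -13 − (-28) = 15.

15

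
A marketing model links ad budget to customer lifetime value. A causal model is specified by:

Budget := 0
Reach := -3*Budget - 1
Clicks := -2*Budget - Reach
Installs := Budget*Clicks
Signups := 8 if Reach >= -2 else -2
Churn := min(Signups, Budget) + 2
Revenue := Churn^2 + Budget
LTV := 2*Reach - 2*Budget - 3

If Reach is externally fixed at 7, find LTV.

do(Reach=7) replaces the equation Reach := -3*Budget - 1 with the constant Reach = 7.
LTV = 2*Reach - 2*Budget - 3  [with Reach=7, Budget=0]  = 11

11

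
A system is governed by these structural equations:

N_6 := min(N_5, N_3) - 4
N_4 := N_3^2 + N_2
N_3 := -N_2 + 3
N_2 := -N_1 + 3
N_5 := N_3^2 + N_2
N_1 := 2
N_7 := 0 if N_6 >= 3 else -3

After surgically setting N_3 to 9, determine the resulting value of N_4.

The intervention breaks the incoming arrows to N_3: N_3 := -N_2 + 3 no longer applies, and N_3 = 9.
N_2 = -N_1 + 3  [with N_1=2]  = 1
N_4 = N_3^2 + N_2  [with N_3=9, N_2=1]  = 82

82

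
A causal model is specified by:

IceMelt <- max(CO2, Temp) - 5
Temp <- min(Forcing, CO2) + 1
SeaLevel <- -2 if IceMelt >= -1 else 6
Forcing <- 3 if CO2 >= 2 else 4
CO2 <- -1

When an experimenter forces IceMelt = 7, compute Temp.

0

Under do(IceMelt=7), the mechanism IceMelt <- max(CO2, Temp) - 5 is discarded; IceMelt is fixed at 7.
Since Temp is not a descendant of the intervened variable, it is unaffected.
Forcing = 3 if CO2 >= 2 else 4  [with CO2=-1]  = 4
Temp = min(Forcing, CO2) + 1  [with Forcing=4, CO2=-1]  = 0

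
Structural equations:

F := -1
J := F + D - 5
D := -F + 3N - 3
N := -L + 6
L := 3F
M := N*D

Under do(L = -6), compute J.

28

do(L=-6) replaces the equation L := 3F with the constant L = -6.
N = -L + 6  [with L=-6]  = 12
D = -F + 3N - 3  [with F=-1, N=12]  = 34
J = F + D - 5  [with F=-1, D=34]  = 28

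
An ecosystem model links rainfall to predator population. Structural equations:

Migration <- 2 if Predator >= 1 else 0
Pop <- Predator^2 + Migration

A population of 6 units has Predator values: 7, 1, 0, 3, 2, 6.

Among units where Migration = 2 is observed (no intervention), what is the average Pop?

21.8

Observing Migration=2 restricts to units where Migration's equation naturally yields 2: Predator ∈ {7, 1, 3, 2, 6}. In that subpopulation Pop = 51, 3, 11, 6, 38, mean 21.8.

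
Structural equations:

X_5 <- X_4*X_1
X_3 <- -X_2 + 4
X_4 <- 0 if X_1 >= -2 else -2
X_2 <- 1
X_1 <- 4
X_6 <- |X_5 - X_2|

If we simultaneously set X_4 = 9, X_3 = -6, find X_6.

The joint intervention fixes X_4 = 9, X_3 = -6, removing each variable's own equation.
X_5 = X_4*X_1  [with X_4=9, X_1=4]  = 36
X_6 = |X_5 - X_2|  [with X_5=36, X_2=1]  = 35

35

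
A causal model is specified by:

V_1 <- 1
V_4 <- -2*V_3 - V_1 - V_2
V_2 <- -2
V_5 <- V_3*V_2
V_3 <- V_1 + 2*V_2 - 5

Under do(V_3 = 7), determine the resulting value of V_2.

-2

Under do(V_3=7), the mechanism V_3 <- V_1 + 2*V_2 - 5 is discarded; V_3 is fixed at 7.
Since V_2 is not a descendant of the intervened variable, it is unaffected.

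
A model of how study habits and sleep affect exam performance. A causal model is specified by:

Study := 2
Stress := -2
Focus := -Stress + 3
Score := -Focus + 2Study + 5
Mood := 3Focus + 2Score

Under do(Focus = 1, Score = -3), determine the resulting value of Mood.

Setting Focus = 1, Score = -3 by intervention discards those variables' equations.
Mood = 3Focus + 2Score  [with Focus=1, Score=-3]  = -3

-3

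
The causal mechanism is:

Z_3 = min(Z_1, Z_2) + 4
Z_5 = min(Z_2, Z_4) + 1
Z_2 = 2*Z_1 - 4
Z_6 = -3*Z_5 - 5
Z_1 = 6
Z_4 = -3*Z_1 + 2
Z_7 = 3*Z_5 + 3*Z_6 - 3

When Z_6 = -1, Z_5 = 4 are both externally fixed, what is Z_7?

Setting Z_6 = -1, Z_5 = 4 by intervention discards those variables' equations.
Z_7 = 3*Z_5 + 3*Z_6 - 3  [with Z_5=4, Z_6=-1]  = 6

6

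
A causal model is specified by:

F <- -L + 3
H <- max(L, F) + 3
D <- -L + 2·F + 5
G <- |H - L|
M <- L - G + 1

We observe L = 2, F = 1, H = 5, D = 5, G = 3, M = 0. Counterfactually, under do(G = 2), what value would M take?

The intervention breaks the incoming arrows to G: G <- |H - L| no longer applies, and G = 2.
M = L - G + 1  [with L=2, G=2]  = 1

1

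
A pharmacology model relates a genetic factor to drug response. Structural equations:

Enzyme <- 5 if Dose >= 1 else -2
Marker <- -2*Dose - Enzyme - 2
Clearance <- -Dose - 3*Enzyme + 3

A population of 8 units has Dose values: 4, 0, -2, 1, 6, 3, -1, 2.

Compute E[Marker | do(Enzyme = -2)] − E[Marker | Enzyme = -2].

The intervention sets Enzyme=-2 in all 8 units regardless of Dose. Recomputing Marker per unit gives -8, 0, 4, -2, -12, -6, 2, -4; average -3.25.
E[Marker|Enzyme=-2] averages over only the 3 units with Enzyme=-2 (Dose = 0, -2, -1): Marker = 0, 4, 2, mean 2.
Difference = -3.25 − 2 = -5.25.

-5.25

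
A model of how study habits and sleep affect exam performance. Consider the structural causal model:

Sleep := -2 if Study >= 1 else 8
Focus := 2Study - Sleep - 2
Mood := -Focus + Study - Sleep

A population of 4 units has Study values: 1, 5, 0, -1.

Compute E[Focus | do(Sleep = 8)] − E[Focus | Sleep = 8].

Every unit gets Sleep=8 under the intervention. Focus values become -8, 0, -10, -12; E[Focus|do(Sleep=8)] = -7.5.
Conditioning on Sleep=8 selects the 2 unit(s) with Study ∈ {0, -1}. Their Focus values: -10, -12. Mean = -11.
Difference = -7.5 − (-11) = 3.5.

3.5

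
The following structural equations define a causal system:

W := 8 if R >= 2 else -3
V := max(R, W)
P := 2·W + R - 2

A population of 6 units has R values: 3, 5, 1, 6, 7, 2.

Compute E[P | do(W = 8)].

do(W=8) breaks W's dependence on R. With W=8 fixed, P across the units is 17, 19, 15, 20, 21, 16, mean 18.

18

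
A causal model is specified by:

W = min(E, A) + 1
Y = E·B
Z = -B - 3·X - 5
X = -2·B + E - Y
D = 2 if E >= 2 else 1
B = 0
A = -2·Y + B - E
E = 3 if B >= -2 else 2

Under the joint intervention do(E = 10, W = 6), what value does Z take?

-35

Setting E = 10, W = 6 by intervention discards those variables' equations.
Y = E·B  [with E=10, B=0]  = 0
X = -2·B + E - Y  [with B=0, E=10, Y=0]  = 10
Z = -B - 3·X - 5  [with B=0, X=10]  = -35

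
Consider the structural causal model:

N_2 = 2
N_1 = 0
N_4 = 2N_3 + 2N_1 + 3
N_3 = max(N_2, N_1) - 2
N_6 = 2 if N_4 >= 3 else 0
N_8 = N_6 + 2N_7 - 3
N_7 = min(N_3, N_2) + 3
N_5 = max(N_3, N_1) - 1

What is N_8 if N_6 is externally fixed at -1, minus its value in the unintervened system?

Intervening sets N_6 = -1 and removes its equation (N_6 = 2 if N_4 >= 3 else 0).
N_3 = max(N_2, N_1) - 2  [with N_2=2, N_1=0]  = 0
N_7 = min(N_3, N_2) + 3  [with N_3=0, N_2=2]  = 3
N_8 = N_6 + 2N_7 - 3  [with N_6=-1, N_7=3]  = 2
Without intervention: N_3 = max(N_2, N_1) - 2  [with N_2=2, N_1=0]  = 0; N_4 = 2N_3 + 2N_1 + 3  [with N_3=0, N_1=0]  = 3; N_6 = 2 if N_4 >= 3 else 0  [with N_4=3]  = 2; N_7 = min(N_3, N_2) + 3  [with N_3=0, N_2=2]  = 3; N_8 = N_6 + 2N_7 - 3  [with N_6=2, N_7=3]  = 5.
Change = 2 − 5 = -3.

-3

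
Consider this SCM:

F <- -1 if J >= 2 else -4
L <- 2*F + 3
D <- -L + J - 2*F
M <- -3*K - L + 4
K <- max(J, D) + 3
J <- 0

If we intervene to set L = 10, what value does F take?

Under do(L=10), the mechanism L <- 2*F + 3 is discarded; L is fixed at 10.
Since F is not a descendant of the intervened variable, it is unaffected.
F = -1 if J >= 2 else -4  [with J=0]  = -4

-4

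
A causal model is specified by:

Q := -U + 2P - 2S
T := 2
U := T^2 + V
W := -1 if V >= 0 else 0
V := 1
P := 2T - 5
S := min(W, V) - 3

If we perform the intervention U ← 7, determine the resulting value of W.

Under do(U=7), the mechanism U := T^2 + V is discarded; U is fixed at 7.
Since W is not a descendant of the intervened variable, it is unaffected.
W = -1 if V >= 0 else 0  [with V=1]  = -1

-1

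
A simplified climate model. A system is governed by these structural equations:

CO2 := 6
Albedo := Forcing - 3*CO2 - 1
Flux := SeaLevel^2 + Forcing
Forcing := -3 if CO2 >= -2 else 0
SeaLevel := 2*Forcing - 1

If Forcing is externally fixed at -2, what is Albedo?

The intervention breaks the incoming arrows to Forcing: Forcing := -3 if CO2 >= -2 else 0 no longer applies, and Forcing = -2.
Albedo = Forcing - 3*CO2 - 1  [with Forcing=-2, CO2=6]  = -21

-21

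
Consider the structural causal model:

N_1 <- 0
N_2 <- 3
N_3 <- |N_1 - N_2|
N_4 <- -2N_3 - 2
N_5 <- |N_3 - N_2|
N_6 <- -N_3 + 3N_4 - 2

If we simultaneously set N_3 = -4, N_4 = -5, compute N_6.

-13

Setting N_3 = -4, N_4 = -5 by intervention discards those variables' equations.
N_6 = -N_3 + 3N_4 - 2  [with N_3=-4, N_4=-5]  = -13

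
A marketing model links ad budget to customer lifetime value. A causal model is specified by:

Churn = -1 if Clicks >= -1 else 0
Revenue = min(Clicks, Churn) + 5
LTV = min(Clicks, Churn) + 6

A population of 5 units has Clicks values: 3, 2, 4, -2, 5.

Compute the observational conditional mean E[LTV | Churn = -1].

5

E[LTV|Churn=-1] averages over only the 4 units with Churn=-1 (Clicks = 3, 2, 4, 5): LTV = 5, 5, 5, 5, mean 5.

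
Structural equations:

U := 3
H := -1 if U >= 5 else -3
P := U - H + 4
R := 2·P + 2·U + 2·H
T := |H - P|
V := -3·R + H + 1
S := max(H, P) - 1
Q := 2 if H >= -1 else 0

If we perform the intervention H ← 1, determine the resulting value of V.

Under do(H=1), the mechanism H := -1 if U >= 5 else -3 is discarded; H is fixed at 1.
P = U - H + 4  [with U=3, H=1]  = 6
R = 2·P + 2·U + 2·H  [with P=6, U=3, H=1]  = 20
V = -3·R + H + 1  [with R=20, H=1]  = -58

-58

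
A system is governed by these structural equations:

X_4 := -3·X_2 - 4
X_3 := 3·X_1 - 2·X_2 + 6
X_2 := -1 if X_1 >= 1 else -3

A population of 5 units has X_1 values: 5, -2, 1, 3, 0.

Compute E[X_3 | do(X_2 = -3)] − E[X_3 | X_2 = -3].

7.2

Under do(X_2=-3), X_2's equation is replaced by X_2=-3 for every unit. Per-unit X_3: 27, 6, 15, 21, 12. Mean = 16.2.
E[X_3|X_2=-3] averages over only the 2 units with X_2=-3 (X_1 = -2, 0): X_3 = 6, 12, mean 9.
Difference = 16.2 − 9 = 7.2.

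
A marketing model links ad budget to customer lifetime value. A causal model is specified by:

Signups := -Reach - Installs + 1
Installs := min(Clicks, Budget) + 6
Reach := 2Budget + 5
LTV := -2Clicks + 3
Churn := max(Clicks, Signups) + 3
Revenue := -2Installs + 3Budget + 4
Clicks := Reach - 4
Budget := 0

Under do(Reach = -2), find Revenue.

Under do(Reach=-2), the mechanism Reach := 2Budget + 5 is discarded; Reach is fixed at -2.
Clicks = Reach - 4  [with Reach=-2]  = -6
Installs = min(Clicks, Budget) + 6  [with Clicks=-6, Budget=0]  = 0
Revenue = -2Installs + 3Budget + 4  [with Installs=0, Budget=0]  = 4

4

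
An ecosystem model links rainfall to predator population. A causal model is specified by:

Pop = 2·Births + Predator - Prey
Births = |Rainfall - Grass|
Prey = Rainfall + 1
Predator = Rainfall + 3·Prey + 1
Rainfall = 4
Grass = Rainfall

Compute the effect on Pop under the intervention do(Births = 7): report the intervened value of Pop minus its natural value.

14

The intervention breaks the incoming arrows to Births: Births = |Rainfall - Grass| no longer applies, and Births = 7.
Prey = Rainfall + 1  [with Rainfall=4]  = 5
Predator = Rainfall + 3·Prey + 1  [with Rainfall=4, Prey=5]  = 20
Pop = 2·Births + Predator - Prey  [with Births=7, Predator=20, Prey=5]  = 29
Without intervention: Grass = Rainfall  [with Rainfall=4]  = 4; Prey = Rainfall + 1  [with Rainfall=4]  = 5; Predator = Rainfall + 3·Prey + 1  [with Rainfall=4, Prey=5]  = 20; Births = |Rainfall - Grass|  [with Rainfall=4, Grass=4]  = 0; Pop = 2·Births + Predator - Prey  [with Births=0, Predator=20, Prey=5]  = 15.
Change = 29 − 15 = 14.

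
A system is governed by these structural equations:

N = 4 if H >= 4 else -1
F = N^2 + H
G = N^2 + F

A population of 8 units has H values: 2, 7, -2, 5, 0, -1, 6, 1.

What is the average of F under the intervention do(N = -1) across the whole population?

3.25

The intervention sets N=-1 in all 8 units regardless of H. Recomputing F per unit gives 3, 8, -1, 6, 1, 0, 7, 2; average 3.25.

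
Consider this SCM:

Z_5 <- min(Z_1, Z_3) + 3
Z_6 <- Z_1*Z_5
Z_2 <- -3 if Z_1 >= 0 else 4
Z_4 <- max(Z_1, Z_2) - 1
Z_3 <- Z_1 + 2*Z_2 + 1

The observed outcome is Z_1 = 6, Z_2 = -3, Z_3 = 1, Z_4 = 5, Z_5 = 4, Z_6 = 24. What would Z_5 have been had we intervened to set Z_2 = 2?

9

do(Z_2=2) replaces the equation Z_2 <- -3 if Z_1 >= 0 else 4 with the constant Z_2 = 2.
Z_3 = Z_1 + 2*Z_2 + 1  [with Z_1=6, Z_2=2]  = 11
Z_5 = min(Z_1, Z_3) + 3  [with Z_1=6, Z_3=11]  = 9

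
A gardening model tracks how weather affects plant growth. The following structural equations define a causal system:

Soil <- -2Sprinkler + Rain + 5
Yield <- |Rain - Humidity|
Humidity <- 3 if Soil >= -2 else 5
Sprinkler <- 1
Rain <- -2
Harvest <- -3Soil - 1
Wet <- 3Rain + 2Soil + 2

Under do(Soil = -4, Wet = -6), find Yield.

7

Setting Soil = -4, Wet = -6 by intervention discards those variables' equations.
Humidity = 3 if Soil >= -2 else 5  [with Soil=-4]  = 5
Yield = |Rain - Humidity|  [with Rain=-2, Humidity=5]  = 7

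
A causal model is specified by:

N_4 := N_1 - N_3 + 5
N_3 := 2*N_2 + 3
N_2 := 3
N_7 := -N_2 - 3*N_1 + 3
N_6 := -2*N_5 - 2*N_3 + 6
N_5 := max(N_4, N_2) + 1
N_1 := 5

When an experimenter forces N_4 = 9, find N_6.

Under do(N_4=9), the mechanism N_4 := N_1 - N_3 + 5 is discarded; N_4 is fixed at 9.
N_3 = 2*N_2 + 3  [with N_2=3]  = 9
N_5 = max(N_4, N_2) + 1  [with N_4=9, N_2=3]  = 10
N_6 = -2*N_5 - 2*N_3 + 6  [with N_5=10, N_3=9]  = -32

-32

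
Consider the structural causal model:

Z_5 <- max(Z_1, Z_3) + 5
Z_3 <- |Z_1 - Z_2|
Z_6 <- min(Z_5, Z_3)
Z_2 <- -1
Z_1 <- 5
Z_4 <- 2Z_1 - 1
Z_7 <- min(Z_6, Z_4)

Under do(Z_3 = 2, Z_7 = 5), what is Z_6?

Under do(Z_3 = 2, Z_7 = 5), each intervened variable's structural equation is replaced by its fixed value.
Z_5 = max(Z_1, Z_3) + 5  [with Z_1=5, Z_3=2]  = 10
Z_6 = min(Z_5, Z_3)  [with Z_5=10, Z_3=2]  = 2

2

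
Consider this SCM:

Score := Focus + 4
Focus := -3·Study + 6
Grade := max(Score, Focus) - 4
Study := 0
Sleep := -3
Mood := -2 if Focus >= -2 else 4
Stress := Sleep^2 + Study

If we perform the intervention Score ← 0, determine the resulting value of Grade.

Under do(Score=0), the mechanism Score := Focus + 4 is discarded; Score is fixed at 0.
Focus = -3·Study + 6  [with Study=0]  = 6
Grade = max(Score, Focus) - 4  [with Score=0, Focus=6]  = 2

2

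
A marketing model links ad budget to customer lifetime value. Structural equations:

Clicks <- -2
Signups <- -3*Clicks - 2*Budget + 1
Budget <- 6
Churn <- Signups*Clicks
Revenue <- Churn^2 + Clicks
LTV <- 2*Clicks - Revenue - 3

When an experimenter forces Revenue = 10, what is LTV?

-17

The intervention breaks the incoming arrows to Revenue: Revenue <- Churn^2 + Clicks no longer applies, and Revenue = 10.
LTV = 2*Clicks - Revenue - 3  [with Clicks=-2, Revenue=10]  = -17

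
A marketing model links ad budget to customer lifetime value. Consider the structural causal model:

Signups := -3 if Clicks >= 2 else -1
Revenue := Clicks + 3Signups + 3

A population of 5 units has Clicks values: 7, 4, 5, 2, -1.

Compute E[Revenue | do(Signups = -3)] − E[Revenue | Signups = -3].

-1.1

Under do(Signups=-3), Signups's equation is replaced by Signups=-3 for every unit. Per-unit Revenue: 1, -2, -1, -4, -7. Mean = -2.6.
Conditioning on Signups=-3 selects the 4 unit(s) with Clicks ∈ {7, 4, 5, 2}. Their Revenue values: 1, -2, -1, -4. Mean = -1.5.
Difference = -2.6 − (-1.5) = -1.1.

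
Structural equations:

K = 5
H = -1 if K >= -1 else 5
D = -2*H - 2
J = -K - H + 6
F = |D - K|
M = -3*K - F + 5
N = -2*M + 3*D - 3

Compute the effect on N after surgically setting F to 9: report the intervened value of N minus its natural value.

8

Under do(F=9), the mechanism F = |D - K| is discarded; F is fixed at 9.
H = -1 if K >= -1 else 5  [with K=5]  = -1
D = -2*H - 2  [with H=-1]  = 0
M = -3*K - F + 5  [with K=5, F=9]  = -19
N = -2*M + 3*D - 3  [with M=-19, D=0]  = 35
Without intervention: H = -1 if K >= -1 else 5  [with K=5]  = -1; D = -2*H - 2  [with H=-1]  = 0; F = |D - K|  [with D=0, K=5]  = 5; M = -3*K - F + 5  [with K=5, F=5]  = -15; N = -2*M + 3*D - 3  [with M=-15, D=0]  = 27.
Change = 35 − 27 = 8.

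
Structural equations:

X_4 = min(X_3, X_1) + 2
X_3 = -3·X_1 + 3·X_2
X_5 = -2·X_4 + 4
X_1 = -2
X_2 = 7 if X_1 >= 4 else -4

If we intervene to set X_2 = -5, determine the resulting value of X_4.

Under do(X_2=-5), the mechanism X_2 = 7 if X_1 >= 4 else -4 is discarded; X_2 is fixed at -5.
X_3 = -3·X_1 + 3·X_2  [with X_1=-2, X_2=-5]  = -9
X_4 = min(X_3, X_1) + 2  [with X_3=-9, X_1=-2]  = -7

-7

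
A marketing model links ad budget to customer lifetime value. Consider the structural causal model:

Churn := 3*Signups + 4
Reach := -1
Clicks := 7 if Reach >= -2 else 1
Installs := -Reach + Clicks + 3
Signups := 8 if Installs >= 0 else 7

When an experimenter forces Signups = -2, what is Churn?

-2

Intervening sets Signups = -2 and removes its equation (Signups := 8 if Installs >= 0 else 7).
Churn = 3*Signups + 4  [with Signups=-2]  = -2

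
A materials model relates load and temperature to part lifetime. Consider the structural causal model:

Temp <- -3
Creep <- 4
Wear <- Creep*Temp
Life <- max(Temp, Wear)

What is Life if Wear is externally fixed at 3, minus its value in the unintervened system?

The intervention breaks the incoming arrows to Wear: Wear <- Creep*Temp no longer applies, and Wear = 3.
Life = max(Temp, Wear)  [with Temp=-3, Wear=3]  = 3
Without intervention: Wear = Creep*Temp  [with Creep=4, Temp=-3]  = -12; Life = max(Temp, Wear)  [with Temp=-3, Wear=-12]  = -3.
Change = 3 − (-3) = 6.

6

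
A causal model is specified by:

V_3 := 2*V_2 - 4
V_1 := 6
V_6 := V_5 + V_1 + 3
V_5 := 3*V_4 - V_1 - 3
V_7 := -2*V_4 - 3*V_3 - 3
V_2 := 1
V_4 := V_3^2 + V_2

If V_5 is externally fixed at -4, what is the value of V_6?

5

The intervention breaks the incoming arrows to V_5: V_5 := 3*V_4 - V_1 - 3 no longer applies, and V_5 = -4.
V_6 = V_5 + V_1 + 3  [with V_5=-4, V_1=6]  = 5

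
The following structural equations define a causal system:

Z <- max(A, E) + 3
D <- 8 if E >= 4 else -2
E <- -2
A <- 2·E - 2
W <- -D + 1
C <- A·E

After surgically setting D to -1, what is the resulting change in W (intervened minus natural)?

The intervention breaks the incoming arrows to D: D <- 8 if E >= 4 else -2 no longer applies, and D = -1.
W = -D + 1  [with D=-1]  = 2
Without intervention: D = 8 if E >= 4 else -2  [with E=-2]  = -2; W = -D + 1  [with D=-2]  = 3.
Change = 2 − 3 = -1.

-1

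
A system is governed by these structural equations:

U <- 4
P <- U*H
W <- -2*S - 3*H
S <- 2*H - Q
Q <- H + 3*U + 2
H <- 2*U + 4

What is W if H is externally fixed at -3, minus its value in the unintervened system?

75

do(H=-3) replaces the equation H <- 2*U + 4 with the constant H = -3.
Q = H + 3*U + 2  [with H=-3, U=4]  = 11
S = 2*H - Q  [with H=-3, Q=11]  = -17
W = -2*S - 3*H  [with S=-17, H=-3]  = 43
Without intervention: H = 2*U + 4  [with U=4]  = 12; Q = H + 3*U + 2  [with H=12, U=4]  = 26; S = 2*H - Q  [with H=12, Q=26]  = -2; W = -2*S - 3*H  [with S=-2, H=12]  = -32.
Change = 43 − (-32) = 75.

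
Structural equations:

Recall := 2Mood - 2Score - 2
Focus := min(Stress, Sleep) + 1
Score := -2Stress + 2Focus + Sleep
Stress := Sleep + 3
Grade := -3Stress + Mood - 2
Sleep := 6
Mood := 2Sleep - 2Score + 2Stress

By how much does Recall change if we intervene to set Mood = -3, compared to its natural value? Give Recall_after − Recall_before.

-58

The intervention breaks the incoming arrows to Mood: Mood := 2Sleep - 2Score + 2Stress no longer applies, and Mood = -3.
Stress = Sleep + 3  [with Sleep=6]  = 9
Focus = min(Stress, Sleep) + 1  [with Stress=9, Sleep=6]  = 7
Score = -2Stress + 2Focus + Sleep  [with Stress=9, Focus=7, Sleep=6]  = 2
Recall = 2Mood - 2Score - 2  [with Mood=-3, Score=2]  = -12
Without intervention: Stress = Sleep + 3  [with Sleep=6]  = 9; Focus = min(Stress, Sleep) + 1  [with Stress=9, Sleep=6]  = 7; Score = -2Stress + 2Focus + Sleep  [with Stress=9, Focus=7, Sleep=6]  = 2; Mood = 2Sleep - 2Score + 2Stress  [with Sleep=6, Score=2, Stress=9]  = 26; Recall = 2Mood - 2Score - 2  [with Mood=26, Score=2]  = 46.
Change = -12 − 46 = -58.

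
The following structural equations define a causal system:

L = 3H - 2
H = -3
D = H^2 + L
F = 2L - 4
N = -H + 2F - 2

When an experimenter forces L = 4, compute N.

Under do(L=4), the mechanism L = 3H - 2 is discarded; L is fixed at 4.
F = 2L - 4  [with L=4]  = 4
N = -H + 2F - 2  [with H=-3, F=4]  = 9

9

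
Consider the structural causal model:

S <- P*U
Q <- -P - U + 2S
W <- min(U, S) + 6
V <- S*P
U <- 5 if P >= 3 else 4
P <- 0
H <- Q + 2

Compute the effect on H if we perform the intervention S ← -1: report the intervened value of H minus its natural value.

-2

The intervention breaks the incoming arrows to S: S <- P*U no longer applies, and S = -1.
U = 5 if P >= 3 else 4  [with P=0]  = 4
Q = -P - U + 2S  [with P=0, U=4, S=-1]  = -6
H = Q + 2  [with Q=-6]  = -4
Without intervention: U = 5 if P >= 3 else 4  [with P=0]  = 4; S = P*U  [with P=0, U=4]  = 0; Q = -P - U + 2S  [with P=0, U=4, S=0]  = -4; H = Q + 2  [with Q=-4]  = -2.
Change = -4 − (-2) = -2.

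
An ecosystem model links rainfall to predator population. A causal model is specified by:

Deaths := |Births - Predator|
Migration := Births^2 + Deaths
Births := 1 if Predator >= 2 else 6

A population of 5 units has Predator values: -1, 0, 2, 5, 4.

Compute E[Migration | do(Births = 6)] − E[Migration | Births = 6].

-2.5

do(Births=6) breaks Births's dependence on Predator. With Births=6 fixed, Migration across the units is 43, 42, 40, 37, 38, mean 40.
Observing Births=6 restricts to units where Births's equation naturally yields 6: Predator ∈ {-1, 0}. In that subpopulation Migration = 43, 42, mean 42.5.
Difference = 40 − 42.5 = -2.5.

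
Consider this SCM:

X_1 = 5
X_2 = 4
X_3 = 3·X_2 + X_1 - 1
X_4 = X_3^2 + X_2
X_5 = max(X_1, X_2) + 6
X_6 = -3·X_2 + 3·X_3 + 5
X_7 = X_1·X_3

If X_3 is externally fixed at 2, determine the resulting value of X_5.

do(X_3=2) replaces the equation X_3 = 3·X_2 + X_1 - 1 with the constant X_3 = 2.
X_5 is not downstream of the intervention, so its value is determined by the original equations.
X_5 = max(X_1, X_2) + 6  [with X_1=5, X_2=4]  = 11

11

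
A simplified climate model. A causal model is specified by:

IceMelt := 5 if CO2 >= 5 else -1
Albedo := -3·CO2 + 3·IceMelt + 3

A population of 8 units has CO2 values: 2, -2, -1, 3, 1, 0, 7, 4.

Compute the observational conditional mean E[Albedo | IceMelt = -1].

Observing IceMelt=-1 restricts to units where IceMelt's equation naturally yields -1: CO2 ∈ {2, -2, -1, 3, 1, 0, 4}. In that subpopulation Albedo = -6, 6, 3, -9, -3, 0, -12, mean -3.

-3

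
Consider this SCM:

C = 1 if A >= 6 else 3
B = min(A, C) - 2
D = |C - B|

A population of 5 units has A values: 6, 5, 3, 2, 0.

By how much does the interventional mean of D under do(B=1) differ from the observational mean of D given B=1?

-0.4

Every unit gets B=1 under the intervention. D values become 0, 2, 2, 2, 2; E[D|do(B=1)] = 1.6.
Conditioning on B=1 selects the 2 unit(s) with A ∈ {5, 3}. Their D values: 2, 2. Mean = 2.
Difference = 1.6 − 2 = -0.4.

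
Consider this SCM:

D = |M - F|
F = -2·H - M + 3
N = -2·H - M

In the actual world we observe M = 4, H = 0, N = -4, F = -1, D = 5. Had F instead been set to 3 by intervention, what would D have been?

1

Intervening sets F = 3 and removes its equation (F = -2·H - M + 3).
D = |M - F|  [with M=4, F=3]  = 1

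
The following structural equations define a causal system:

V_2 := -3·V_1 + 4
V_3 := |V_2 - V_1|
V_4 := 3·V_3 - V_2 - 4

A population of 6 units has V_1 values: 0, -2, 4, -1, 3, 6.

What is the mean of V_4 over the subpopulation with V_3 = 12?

31

Observing V_3=12 restricts to units where V_3's equation naturally yields 12: V_1 ∈ {-2, 4}. In that subpopulation V_4 = 22, 40, mean 31.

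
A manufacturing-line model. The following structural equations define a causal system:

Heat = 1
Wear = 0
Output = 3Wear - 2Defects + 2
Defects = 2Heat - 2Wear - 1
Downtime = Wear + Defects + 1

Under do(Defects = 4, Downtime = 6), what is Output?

The joint intervention fixes Defects = 4, Downtime = 6, removing each variable's own equation.
Output = 3Wear - 2Defects + 2  [with Wear=0, Defects=4]  = -6

-6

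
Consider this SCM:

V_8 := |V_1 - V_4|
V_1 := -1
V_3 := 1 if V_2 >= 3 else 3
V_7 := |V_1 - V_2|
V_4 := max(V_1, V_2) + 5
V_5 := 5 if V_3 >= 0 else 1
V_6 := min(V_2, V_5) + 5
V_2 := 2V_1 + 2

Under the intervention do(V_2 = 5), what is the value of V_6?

Under do(V_2=5), the mechanism V_2 := 2V_1 + 2 is discarded; V_2 is fixed at 5.
V_3 = 1 if V_2 >= 3 else 3  [with V_2=5]  = 1
V_5 = 5 if V_3 >= 0 else 1  [with V_3=1]  = 5
V_6 = min(V_2, V_5) + 5  [with V_2=5, V_5=5]  = 10

10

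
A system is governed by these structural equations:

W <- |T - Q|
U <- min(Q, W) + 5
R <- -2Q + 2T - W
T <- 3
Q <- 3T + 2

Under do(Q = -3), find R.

Under do(Q=-3), the mechanism Q <- 3T + 2 is discarded; Q is fixed at -3.
W = |T - Q|  [with T=3, Q=-3]  = 6
R = -2Q + 2T - W  [with Q=-3, T=3, W=6]  = 6

6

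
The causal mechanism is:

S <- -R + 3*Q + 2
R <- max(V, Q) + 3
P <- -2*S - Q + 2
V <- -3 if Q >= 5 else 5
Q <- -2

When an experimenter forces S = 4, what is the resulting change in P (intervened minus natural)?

-32

Intervening sets S = 4 and removes its equation (S <- -R + 3*Q + 2).
P = -2*S - Q + 2  [with S=4, Q=-2]  = -4
Without intervention: V = -3 if Q >= 5 else 5  [with Q=-2]  = 5; R = max(V, Q) + 3  [with V=5, Q=-2]  = 8; S = -R + 3*Q + 2  [with R=8, Q=-2]  = -12; P = -2*S - Q + 2  [with S=-12, Q=-2]  = 28.
Change = -4 − 28 = -32.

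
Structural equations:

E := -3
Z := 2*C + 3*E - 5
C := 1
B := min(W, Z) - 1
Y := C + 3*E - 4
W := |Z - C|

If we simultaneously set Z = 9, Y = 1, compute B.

The joint intervention fixes Z = 9, Y = 1, removing each variable's own equation.
W = |Z - C|  [with Z=9, C=1]  = 8
B = min(W, Z) - 1  [with W=8, Z=9]  = 7

7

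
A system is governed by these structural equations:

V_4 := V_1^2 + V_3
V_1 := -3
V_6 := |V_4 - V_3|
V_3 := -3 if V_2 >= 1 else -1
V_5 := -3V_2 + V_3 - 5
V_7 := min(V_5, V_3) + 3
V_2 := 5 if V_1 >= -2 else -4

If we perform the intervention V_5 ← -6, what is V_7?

Under do(V_5=-6), the mechanism V_5 := -3V_2 + V_3 - 5 is discarded; V_5 is fixed at -6.
V_2 = 5 if V_1 >= -2 else -4  [with V_1=-3]  = -4
V_3 = -3 if V_2 >= 1 else -1  [with V_2=-4]  = -1
V_7 = min(V_5, V_3) + 3  [with V_5=-6, V_3=-1]  = -3

-3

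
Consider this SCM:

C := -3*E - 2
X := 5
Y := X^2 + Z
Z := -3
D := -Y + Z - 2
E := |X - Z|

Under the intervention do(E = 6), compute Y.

22

Under do(E=6), the mechanism E := |X - Z| is discarded; E is fixed at 6.
Since Y is not a descendant of the intervened variable, it is unaffected.
Y = X^2 + Z  [with X=5, Z=-3]  = 22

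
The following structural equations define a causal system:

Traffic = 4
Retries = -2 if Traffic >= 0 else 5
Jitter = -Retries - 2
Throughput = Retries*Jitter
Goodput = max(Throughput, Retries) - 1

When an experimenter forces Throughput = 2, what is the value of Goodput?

Intervening sets Throughput = 2 and removes its equation (Throughput = Retries*Jitter).
Retries = -2 if Traffic >= 0 else 5  [with Traffic=4]  = -2
Goodput = max(Throughput, Retries) - 1  [with Throughput=2, Retries=-2]  = 1

1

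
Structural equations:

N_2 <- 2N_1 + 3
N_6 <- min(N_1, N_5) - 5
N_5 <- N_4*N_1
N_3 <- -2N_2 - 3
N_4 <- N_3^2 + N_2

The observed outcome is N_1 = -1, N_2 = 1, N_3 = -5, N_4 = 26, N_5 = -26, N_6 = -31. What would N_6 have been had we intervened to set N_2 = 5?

Under do(N_2=5), the mechanism N_2 <- 2N_1 + 3 is discarded; N_2 is fixed at 5.
N_3 = -2N_2 - 3  [with N_2=5]  = -13
N_4 = N_3^2 + N_2  [with N_3=-13, N_2=5]  = 174
N_5 = N_4*N_1  [with N_4=174, N_1=-1]  = -174
N_6 = min(N_1, N_5) - 5  [with N_1=-1, N_5=-174]  = -179

-179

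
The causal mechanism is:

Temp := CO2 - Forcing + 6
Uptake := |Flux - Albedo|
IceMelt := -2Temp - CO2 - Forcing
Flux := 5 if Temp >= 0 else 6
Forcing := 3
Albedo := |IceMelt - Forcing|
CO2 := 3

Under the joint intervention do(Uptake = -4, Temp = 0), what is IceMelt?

The joint intervention fixes Uptake = -4, Temp = 0, removing each variable's own equation.
IceMelt = -2Temp - CO2 - Forcing  [with Temp=0, CO2=3, Forcing=3]  = -6

-6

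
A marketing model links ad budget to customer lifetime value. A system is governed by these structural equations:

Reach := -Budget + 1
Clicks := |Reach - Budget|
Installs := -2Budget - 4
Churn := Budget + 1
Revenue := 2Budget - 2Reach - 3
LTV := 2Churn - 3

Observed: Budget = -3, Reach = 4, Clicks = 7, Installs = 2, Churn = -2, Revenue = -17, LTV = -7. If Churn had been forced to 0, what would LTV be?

-3

Under do(Churn=0), the mechanism Churn := Budget + 1 is discarded; Churn is fixed at 0.
LTV = 2Churn - 3  [with Churn=0]  = -3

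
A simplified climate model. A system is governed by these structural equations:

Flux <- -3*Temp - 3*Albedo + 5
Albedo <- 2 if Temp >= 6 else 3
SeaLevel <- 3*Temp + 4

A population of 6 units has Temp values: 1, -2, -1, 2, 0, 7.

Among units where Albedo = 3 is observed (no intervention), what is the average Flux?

-4

Conditioning on Albedo=3 selects the 5 unit(s) with Temp ∈ {1, -2, -1, 2, 0}. Their Flux values: -7, 2, -1, -10, -4. Mean = -4.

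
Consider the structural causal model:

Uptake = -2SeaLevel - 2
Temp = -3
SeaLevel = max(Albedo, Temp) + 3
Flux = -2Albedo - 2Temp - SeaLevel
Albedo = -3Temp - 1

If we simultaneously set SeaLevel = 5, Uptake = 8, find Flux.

-15

The joint intervention fixes SeaLevel = 5, Uptake = 8, removing each variable's own equation.
Albedo = -3Temp - 1  [with Temp=-3]  = 8
Flux = -2Albedo - 2Temp - SeaLevel  [with Albedo=8, Temp=-3, SeaLevel=5]  = -15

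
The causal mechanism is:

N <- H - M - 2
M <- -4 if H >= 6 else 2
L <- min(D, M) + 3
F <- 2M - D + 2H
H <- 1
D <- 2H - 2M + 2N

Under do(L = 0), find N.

-3

do(L=0) replaces the equation L <- min(D, M) + 3 with the constant L = 0.
N is not downstream of the intervention, so its value is determined by the original equations.
M = -4 if H >= 6 else 2  [with H=1]  = 2
N = H - M - 2  [with H=1, M=2]  = -3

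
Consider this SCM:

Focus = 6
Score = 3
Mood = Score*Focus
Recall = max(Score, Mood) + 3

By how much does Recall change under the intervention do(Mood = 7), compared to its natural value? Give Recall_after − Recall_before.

The intervention breaks the incoming arrows to Mood: Mood = Score*Focus no longer applies, and Mood = 7.
Recall = max(Score, Mood) + 3  [with Score=3, Mood=7]  = 10
Without intervention: Mood = Score*Focus  [with Score=3, Focus=6]  = 18; Recall = max(Score, Mood) + 3  [with Score=3, Mood=18]  = 21.
Change = 10 − 21 = -11.

-11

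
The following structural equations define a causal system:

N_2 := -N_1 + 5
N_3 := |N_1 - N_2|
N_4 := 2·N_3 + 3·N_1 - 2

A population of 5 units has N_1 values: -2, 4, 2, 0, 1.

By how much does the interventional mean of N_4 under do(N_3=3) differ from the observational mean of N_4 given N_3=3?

-4.5

The intervention sets N_3=3 in all 5 units regardless of N_1. Recomputing N_4 per unit gives -2, 16, 10, 4, 7; average 7.
E[N_4|N_3=3] averages over only the 2 units with N_3=3 (N_1 = 4, 1): N_4 = 16, 7, mean 11.5.
Difference = 7 − 11.5 = -4.5.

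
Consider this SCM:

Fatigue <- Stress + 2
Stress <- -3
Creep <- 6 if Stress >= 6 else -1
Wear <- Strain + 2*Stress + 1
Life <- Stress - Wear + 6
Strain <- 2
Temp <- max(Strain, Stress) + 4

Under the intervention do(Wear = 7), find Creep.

-1

The intervention breaks the incoming arrows to Wear: Wear <- Strain + 2*Stress + 1 no longer applies, and Wear = 7.
Since Creep is not a descendant of the intervened variable, it is unaffected.
Creep = 6 if Stress >= 6 else -1  [with Stress=-3]  = -1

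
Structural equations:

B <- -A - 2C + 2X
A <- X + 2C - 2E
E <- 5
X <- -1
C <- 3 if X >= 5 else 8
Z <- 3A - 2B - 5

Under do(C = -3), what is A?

-17

The intervention breaks the incoming arrows to C: C <- 3 if X >= 5 else 8 no longer applies, and C = -3.
A = X + 2C - 2E  [with X=-1, C=-3, E=5]  = -17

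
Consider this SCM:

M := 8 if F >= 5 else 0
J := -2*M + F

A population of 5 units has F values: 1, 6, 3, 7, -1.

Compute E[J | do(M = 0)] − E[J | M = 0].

2.2

Every unit gets M=0 under the intervention. J values become 1, 6, 3, 7, -1; E[J|do(M=0)] = 3.2.
Observing M=0 restricts to units where M's equation naturally yields 0: F ∈ {1, 3, -1}. In that subpopulation J = 1, 3, -1, mean 1.
Difference = 3.2 − 1 = 2.2.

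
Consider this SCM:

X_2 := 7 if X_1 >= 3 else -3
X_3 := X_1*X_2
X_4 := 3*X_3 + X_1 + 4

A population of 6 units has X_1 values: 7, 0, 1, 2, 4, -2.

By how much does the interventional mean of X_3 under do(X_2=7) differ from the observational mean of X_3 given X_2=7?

The intervention sets X_2=7 in all 6 units regardless of X_1. Recomputing X_3 per unit gives 49, 0, 7, 14, 28, -14; average 14.
Observing X_2=7 restricts to units where X_2's equation naturally yields 7: X_1 ∈ {7, 4}. In that subpopulation X_3 = 49, 28, mean 38.5.
Difference = 14 − 38.5 = -24.5.

-24.5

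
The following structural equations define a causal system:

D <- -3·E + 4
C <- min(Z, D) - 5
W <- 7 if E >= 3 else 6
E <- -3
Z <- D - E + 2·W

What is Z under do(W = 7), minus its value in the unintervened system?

Under do(W=7), the mechanism W <- 7 if E >= 3 else 6 is discarded; W is fixed at 7.
D = -3·E + 4  [with E=-3]  = 13
Z = D - E + 2·W  [with D=13, E=-3, W=7]  = 30
Without intervention: W = 7 if E >= 3 else 6  [with E=-3]  = 6; D = -3·E + 4  [with E=-3]  = 13; Z = D - E + 2·W  [with D=13, E=-3, W=6]  = 28.
Change = 30 − 28 = 2.

2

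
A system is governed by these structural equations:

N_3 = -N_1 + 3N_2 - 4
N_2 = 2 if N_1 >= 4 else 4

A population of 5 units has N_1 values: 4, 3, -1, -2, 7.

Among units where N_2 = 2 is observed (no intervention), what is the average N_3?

Conditioning on N_2=2 selects the 2 unit(s) with N_1 ∈ {4, 7}. Their N_3 values: -2, -5. Mean = -3.5.

-3.5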